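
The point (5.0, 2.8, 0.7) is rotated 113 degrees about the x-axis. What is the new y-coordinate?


Rotation about x-axis: y' = y*cos(theta) - z*sin(theta)
= 2.8 * -0.3907 - 0.7 * 0.9205
= -1.7384


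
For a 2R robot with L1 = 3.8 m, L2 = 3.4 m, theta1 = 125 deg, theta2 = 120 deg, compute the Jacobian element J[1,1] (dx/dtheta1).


J[1,1] = -L1*sin(t1) - L2*sin(t1+t2)
= -3.8*sin(125) - 3.4*sin(245)
= -0.0313


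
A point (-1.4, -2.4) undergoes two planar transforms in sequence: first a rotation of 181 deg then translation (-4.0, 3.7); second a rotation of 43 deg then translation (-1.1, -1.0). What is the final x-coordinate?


After transform 1:
x1 = cos(181)*-1.4 - sin(181)*-2.4 + -4.0 = -2.6421
y1 = sin(181)*-1.4 + cos(181)*-2.4 + 3.7 = 6.1241
After transform 2:
x2 = cos(43)*-2.6421 - sin(43)*6.1241 + -1.1
= -7.2089


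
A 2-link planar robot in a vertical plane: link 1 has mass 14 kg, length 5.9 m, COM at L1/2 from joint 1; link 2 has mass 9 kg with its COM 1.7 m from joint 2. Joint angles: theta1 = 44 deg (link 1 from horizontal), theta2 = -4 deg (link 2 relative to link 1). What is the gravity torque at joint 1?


Horizontal distance from joint 1 to link-1 COM:
  x_c1 = (L1/2)*cos(t1) = 2.95 * 0.7193 = 2.1221 m
Horizontal distance from joint 1 to link-2 COM:
  x_c2 = L1*cos(t1) + Lc2*cos(t1+t2)
       = 5.9*0.7193 + 1.7*0.766 = 5.5464 m
tau1 = m1*g*x_c1 + m2*g*x_c2
     = 14*9.81*2.1221 + 9*9.81*5.5464
     = 291.4427 + 489.6899
     = 781.1326 Nm


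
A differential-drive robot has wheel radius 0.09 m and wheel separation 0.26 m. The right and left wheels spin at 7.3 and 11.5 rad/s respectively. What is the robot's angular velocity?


vR = r*wR = 0.09*7.3 = 0.657 m/s
vL = r*wL = 0.09*11.5 = 1.035 m/s
v = (vR+vL)/2 = 0.846 m/s
omega = (vR-vL)/L = -1.4538 rad/s
angular velocity = -1.4538 rad/s


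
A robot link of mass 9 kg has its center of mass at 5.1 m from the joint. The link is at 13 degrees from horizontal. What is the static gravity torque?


tau = m*g*L*cos(angle)
= 9 * 9.81 * 5.1 * cos(13 deg)
= 9 * 9.81 * 5.1 * 0.9744
= 438.7384 Nm


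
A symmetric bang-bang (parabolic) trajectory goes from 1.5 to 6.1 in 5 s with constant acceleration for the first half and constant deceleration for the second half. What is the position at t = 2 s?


Symmetric rest-to-rest: each phase covers (pf-p0)/2 in time T/2. 0.5*a*(T/2)^2 = (pf-p0)/2 => a = 4*(pf-p0)/T^2
a = 4*(6.1-1.5)/5^2 = 0.736
t = 2 is in the acceleration phase (t <= T/2).
p = p0 + 0.5*a*t^2 = 1.5 + 0.5*0.736*2^2
= 2.972


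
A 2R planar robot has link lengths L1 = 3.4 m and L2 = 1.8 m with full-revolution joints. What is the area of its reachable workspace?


r_max = L1 + L2 = 5.2 m
r_min = |L1 - L2| = 1.6 m
Area = pi*(r_max^2 - r_min^2)
= pi*(27.04 - 2.56)
= pi * 24.48
= 76.9062 m^2


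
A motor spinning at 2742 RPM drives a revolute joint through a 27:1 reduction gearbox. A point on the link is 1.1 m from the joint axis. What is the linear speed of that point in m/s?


omega_motor = 2742 * 2*pi/60 = 287.1416 rad/s
omega_joint = omega_motor / 27 = 10.6349 rad/s
v = omega_joint * r = 10.6349 * 1.1
= 11.6984 m/s


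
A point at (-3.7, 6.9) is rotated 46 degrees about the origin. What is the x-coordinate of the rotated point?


x' = x*cos(theta) - y*sin(theta)
cos(46 deg) = 0.6947, sin(46 deg) = 0.7193
x' = -3.7 * 0.6947 - 6.9 * 0.7193
= -2.5702 - 4.9634
= -7.5337


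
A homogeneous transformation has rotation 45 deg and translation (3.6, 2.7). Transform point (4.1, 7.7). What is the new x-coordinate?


x' = cos(theta)*px - sin(theta)*py + tx
= 0.7071*4.1 - 0.7071*7.7 + 3.6
= 1.0544


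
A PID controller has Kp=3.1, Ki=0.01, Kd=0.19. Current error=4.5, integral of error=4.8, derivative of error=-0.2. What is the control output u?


u = Kp*e + Ki*int(e) + Kd*de/dt
= 3.1*4.5 + 0.01*4.8 + 0.19*(-0.2)
= 13.95 + 0.048 + -0.038
= 13.96


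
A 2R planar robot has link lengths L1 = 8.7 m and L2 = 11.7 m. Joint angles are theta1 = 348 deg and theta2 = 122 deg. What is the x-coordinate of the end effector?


Convert angles to radians: theta1 = 6.0737, theta2 = 2.1293
x = L1*cos(theta1) + L2*cos(theta1+theta2)
x = 8.5099 + -4.0016
x = 4.5082


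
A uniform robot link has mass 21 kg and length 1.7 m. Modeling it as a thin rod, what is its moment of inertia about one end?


I = (1/3) * m * L^2
= (1/3) * 21 * 1.7^2
= 0.333333 * 21 * 2.89
= 20.23 kg*m^2


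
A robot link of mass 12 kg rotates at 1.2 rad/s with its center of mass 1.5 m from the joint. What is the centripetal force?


F = m * omega^2 * r
= 12 * 1.2^2 * 1.5
= 12 * 1.44 * 1.5
= 25.92 N


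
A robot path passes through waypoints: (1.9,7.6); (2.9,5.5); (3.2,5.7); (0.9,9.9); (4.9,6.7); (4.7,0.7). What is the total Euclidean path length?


Segment lengths:
  seg1 = sqrt((1.0)^2 + (-2.1)^2) = 2.3259
  seg2 = sqrt((0.3)^2 + (0.2)^2) = 0.3606
  seg3 = sqrt((-2.3)^2 + (4.2)^2) = 4.7885
  seg4 = sqrt((4.0)^2 + (-3.2)^2) = 5.1225
  seg5 = sqrt((-0.2)^2 + (-6.0)^2) = 6.0033
Total = 18.6009


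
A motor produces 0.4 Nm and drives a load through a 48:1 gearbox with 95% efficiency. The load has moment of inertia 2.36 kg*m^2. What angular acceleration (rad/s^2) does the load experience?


tau_out = tau_motor * N * eta
= 0.4 * 48 * 0.95 = 18.24 Nm
alpha = tau_out / I = 18.24 / 2.36
= 7.7288 rad/s^2


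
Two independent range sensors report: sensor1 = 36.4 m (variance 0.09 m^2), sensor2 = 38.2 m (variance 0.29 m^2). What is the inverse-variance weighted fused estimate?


w1 = (1/var1) / (1/var1 + 1/var2)
   = 11.1111 / (11.1111 + 3.4483) = 0.7632
w2 = 1 - w1 = 0.2368
fused = w1*s1 + w2*s2 = 27.7789 + 9.0474
= 36.8263 m


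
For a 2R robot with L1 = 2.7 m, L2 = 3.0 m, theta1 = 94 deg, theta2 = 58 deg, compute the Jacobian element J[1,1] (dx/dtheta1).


J[1,1] = -L1*sin(t1) - L2*sin(t1+t2)
= -2.7*sin(94) - 3.0*sin(152)
= -4.1018


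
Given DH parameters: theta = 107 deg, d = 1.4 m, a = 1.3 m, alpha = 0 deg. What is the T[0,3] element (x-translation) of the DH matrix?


T[0,3] = a * cos(theta)
= 1.3 * cos(107 deg)
= 1.3 * -0.2924
= -0.3801


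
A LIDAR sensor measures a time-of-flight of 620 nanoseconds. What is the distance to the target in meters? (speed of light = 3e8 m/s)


tof = 620 ns = 6.2e-07 s
dist = c * tof / 2
= 3e8 * 6.2e-07 / 2
= 93.0 m


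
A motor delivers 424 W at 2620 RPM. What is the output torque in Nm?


omega = 2620 * 2*pi/60 = 274.3658 rad/s
tau = P / omega = 424 / 274.3658
= 1.5454 Nm


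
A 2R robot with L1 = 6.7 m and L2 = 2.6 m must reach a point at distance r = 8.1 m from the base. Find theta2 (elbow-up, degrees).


cos(theta2) = (r^2 - L1^2 - L2^2) / (2*L1*L2)
cos(theta2) = (65.61 - 44.89 - 6.76) / 34.84
cos(theta2) = 0.400689
theta2 = 66.3788 degrees


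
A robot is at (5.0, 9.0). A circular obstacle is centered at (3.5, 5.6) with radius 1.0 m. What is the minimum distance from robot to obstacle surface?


center_dist = sqrt((5.0-3.5)^2 + (9.0-5.6)^2)
= sqrt(2.25 + 11.56)
= 3.7162
min_dist = center_dist - radius = 3.7162 - 1.0 = 2.7162 m


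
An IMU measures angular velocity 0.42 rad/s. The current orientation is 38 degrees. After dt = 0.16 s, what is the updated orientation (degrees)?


delta_theta = w * dt = 0.42 * 0.16 = 0.0672 rad
= 3.8503 deg
theta_new = 38 + 3.8503 = 41.8503 deg


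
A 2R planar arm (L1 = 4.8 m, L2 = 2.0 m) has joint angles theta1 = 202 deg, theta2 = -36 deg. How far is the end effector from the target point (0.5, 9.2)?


End effector via forward kinematics:
x = L1*cos(t1) + L2*cos(t1+t2) = -6.3911
y = L1*sin(t1) + L2*sin(t1+t2) = -1.3143
Distance to target:
d = sqrt((0.5 - -6.3911)^2 + (9.2 - -1.3143)^2)
= sqrt(47.4869 + 110.5498)
= 12.5713 m


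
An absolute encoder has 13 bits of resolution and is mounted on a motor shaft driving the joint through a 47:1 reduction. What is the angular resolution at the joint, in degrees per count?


counts = 2^13 = 8192
effective counts at joint = 8192 * 47 = 385024
resolution = 360 / 385024
= 9.3501e-04 deg/count


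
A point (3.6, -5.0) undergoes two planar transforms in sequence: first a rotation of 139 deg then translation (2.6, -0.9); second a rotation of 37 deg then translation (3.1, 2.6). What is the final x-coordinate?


After transform 1:
x1 = cos(139)*3.6 - sin(139)*-5.0 + 2.6 = 3.1633
y1 = sin(139)*3.6 + cos(139)*-5.0 + -0.9 = 5.2354
After transform 2:
x2 = cos(37)*3.1633 - sin(37)*5.2354 + 3.1
= 2.4756


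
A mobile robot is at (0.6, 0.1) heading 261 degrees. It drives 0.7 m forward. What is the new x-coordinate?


x_new = x0 + d*cos(theta)
= 0.6 + 0.7*cos(261)
= 0.6 + -0.1095
= 0.4905


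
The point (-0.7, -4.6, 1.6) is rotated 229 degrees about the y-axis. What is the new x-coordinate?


Rotation about y-axis: x' = x*cos(theta) + z*sin(theta)
= -0.7 * -0.6561 + 1.6 * -0.7547
= -0.7483


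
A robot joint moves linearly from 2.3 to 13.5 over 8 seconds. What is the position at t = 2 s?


s = t/T = 2/8 = 0.25
p(t) = p0 + (pf-p0)*s
= 2.3 + (13.5 - 2.3) * 0.25
= 5.1


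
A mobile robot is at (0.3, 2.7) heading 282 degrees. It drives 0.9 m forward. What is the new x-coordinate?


x_new = x0 + d*cos(theta)
= 0.3 + 0.9*cos(282)
= 0.3 + 0.1871
= 0.4871


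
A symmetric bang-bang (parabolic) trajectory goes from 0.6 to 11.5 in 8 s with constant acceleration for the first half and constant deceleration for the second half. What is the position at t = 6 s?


Symmetric rest-to-rest: each phase covers (pf-p0)/2 in time T/2. 0.5*a*(T/2)^2 = (pf-p0)/2 => a = 4*(pf-p0)/T^2
a = 4*(11.5-0.6)/8^2 = 0.6813
t = 6 is in the deceleration phase (t > T/2).
p = pf - 0.5*a*(T-t)^2 = 11.5 - 0.5*0.6813*2^2
= 10.1375


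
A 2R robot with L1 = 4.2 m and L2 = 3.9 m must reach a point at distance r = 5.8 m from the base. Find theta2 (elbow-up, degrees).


cos(theta2) = (r^2 - L1^2 - L2^2) / (2*L1*L2)
cos(theta2) = (33.64 - 17.64 - 15.21) / 32.76
cos(theta2) = 0.024115
theta2 = 88.6182 degrees


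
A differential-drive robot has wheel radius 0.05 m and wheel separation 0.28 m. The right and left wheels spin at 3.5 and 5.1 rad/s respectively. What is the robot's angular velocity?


vR = r*wR = 0.05*3.5 = 0.175 m/s
vL = r*wL = 0.05*5.1 = 0.255 m/s
v = (vR+vL)/2 = 0.215 m/s
omega = (vR-vL)/L = -0.2857 rad/s
angular velocity = -0.2857 rad/s


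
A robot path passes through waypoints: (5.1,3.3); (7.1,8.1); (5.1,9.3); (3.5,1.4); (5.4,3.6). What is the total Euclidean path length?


Segment lengths:
  seg1 = sqrt((2.0)^2 + (4.8)^2) = 5.2
  seg2 = sqrt((-2.0)^2 + (1.2)^2) = 2.3324
  seg3 = sqrt((-1.6)^2 + (-7.9)^2) = 8.0604
  seg4 = sqrt((1.9)^2 + (2.2)^2) = 2.9069
Total = 18.4997


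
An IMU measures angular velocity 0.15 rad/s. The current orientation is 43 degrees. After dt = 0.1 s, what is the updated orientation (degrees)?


delta_theta = w * dt = 0.15 * 0.1 = 0.015 rad
= 0.8594 deg
theta_new = 43 + 0.8594 = 43.8594 deg


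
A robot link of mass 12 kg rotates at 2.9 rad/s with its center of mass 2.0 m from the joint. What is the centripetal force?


F = m * omega^2 * r
= 12 * 2.9^2 * 2.0
= 12 * 8.41 * 2.0
= 201.84 N


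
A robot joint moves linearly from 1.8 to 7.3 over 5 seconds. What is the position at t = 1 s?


s = t/T = 1/5 = 0.2
p(t) = p0 + (pf-p0)*s
= 1.8 + (7.3 - 1.8) * 0.2
= 2.9


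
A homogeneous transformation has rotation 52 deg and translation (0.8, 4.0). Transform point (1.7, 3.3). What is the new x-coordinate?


x' = cos(theta)*px - sin(theta)*py + tx
= 0.6157*1.7 - 0.788*3.3 + 0.8
= -0.7538


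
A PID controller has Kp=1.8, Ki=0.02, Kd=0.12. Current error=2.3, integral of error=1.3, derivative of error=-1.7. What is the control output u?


u = Kp*e + Ki*int(e) + Kd*de/dt
= 1.8*2.3 + 0.02*1.3 + 0.12*(-1.7)
= 4.14 + 0.026 + -0.204
= 3.962


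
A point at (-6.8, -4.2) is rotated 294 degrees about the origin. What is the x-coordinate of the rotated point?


x' = x*cos(theta) - y*sin(theta)
cos(294 deg) = 0.4067, sin(294 deg) = -0.9135
x' = -6.8 * 0.4067 - -4.2 * -0.9135
= -2.7658 - 3.8369
= -6.6027


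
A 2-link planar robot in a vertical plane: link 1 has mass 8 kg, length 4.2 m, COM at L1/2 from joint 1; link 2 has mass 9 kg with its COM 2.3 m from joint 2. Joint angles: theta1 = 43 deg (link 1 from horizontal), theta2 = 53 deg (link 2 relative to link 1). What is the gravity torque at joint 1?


Horizontal distance from joint 1 to link-1 COM:
  x_c1 = (L1/2)*cos(t1) = 2.1 * 0.7314 = 1.5358 m
Horizontal distance from joint 1 to link-2 COM:
  x_c2 = L1*cos(t1) + Lc2*cos(t1+t2)
       = 4.2*0.7314 + 2.3*-0.1045 = 2.8313 m
tau1 = m1*g*x_c1 + m2*g*x_c2
     = 8*9.81*1.5358 + 9*9.81*2.8313
     = 120.5329 + 249.9728
     = 370.5058 Nm


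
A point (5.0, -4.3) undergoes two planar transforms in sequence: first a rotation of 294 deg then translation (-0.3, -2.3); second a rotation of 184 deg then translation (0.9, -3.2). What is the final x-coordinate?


After transform 1:
x1 = cos(294)*5.0 - sin(294)*-4.3 + -0.3 = -2.1946
y1 = sin(294)*5.0 + cos(294)*-4.3 + -2.3 = -8.6167
After transform 2:
x2 = cos(184)*-2.1946 - sin(184)*-8.6167 + 0.9
= 2.4881


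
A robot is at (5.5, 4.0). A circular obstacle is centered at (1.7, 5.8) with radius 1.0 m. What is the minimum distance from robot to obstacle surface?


center_dist = sqrt((5.5-1.7)^2 + (4.0-5.8)^2)
= sqrt(14.44 + 3.24)
= 4.2048
min_dist = center_dist - radius = 4.2048 - 1.0 = 3.2048 m


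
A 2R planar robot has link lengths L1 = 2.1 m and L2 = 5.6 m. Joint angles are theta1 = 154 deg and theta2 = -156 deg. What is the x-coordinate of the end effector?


Convert angles to radians: theta1 = 2.6878, theta2 = -2.7227
x = L1*cos(theta1) + L2*cos(theta1+theta2)
x = -1.8875 + 5.5966
x = 3.7091


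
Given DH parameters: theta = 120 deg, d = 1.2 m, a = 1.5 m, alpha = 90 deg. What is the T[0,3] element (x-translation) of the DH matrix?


T[0,3] = a * cos(theta)
= 1.5 * cos(120 deg)
= 1.5 * -0.5
= -0.75


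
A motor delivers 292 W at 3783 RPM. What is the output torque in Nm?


omega = 3783 * 2*pi/60 = 396.1548 rad/s
tau = P / omega = 292 / 396.1548
= 0.7371 Nm


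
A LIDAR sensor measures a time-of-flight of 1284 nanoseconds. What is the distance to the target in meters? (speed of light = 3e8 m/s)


tof = 1284 ns = 1.284e-06 s
dist = c * tof / 2
= 3e8 * 1.284e-06 / 2
= 192.6 m


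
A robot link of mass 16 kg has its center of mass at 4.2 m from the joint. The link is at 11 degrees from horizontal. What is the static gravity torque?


tau = m*g*L*cos(angle)
= 16 * 9.81 * 4.2 * cos(11 deg)
= 16 * 9.81 * 4.2 * 0.9816
= 647.1201 Nm


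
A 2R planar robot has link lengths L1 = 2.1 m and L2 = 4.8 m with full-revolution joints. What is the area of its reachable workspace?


r_max = L1 + L2 = 6.9 m
r_min = |L1 - L2| = 2.7 m
Area = pi*(r_max^2 - r_min^2)
= pi*(47.61 - 7.29)
= pi * 40.32
= 126.669 m^2


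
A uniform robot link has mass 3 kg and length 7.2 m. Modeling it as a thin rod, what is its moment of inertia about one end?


I = (1/3) * m * L^2
= (1/3) * 3 * 7.2^2
= 0.333333 * 3 * 51.84
= 51.84 kg*m^2


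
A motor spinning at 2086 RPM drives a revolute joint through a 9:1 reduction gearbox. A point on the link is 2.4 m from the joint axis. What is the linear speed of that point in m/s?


omega_motor = 2086 * 2*pi/60 = 218.4454 rad/s
omega_joint = omega_motor / 9 = 24.2717 rad/s
v = omega_joint * r = 24.2717 * 2.4
= 58.2521 m/s


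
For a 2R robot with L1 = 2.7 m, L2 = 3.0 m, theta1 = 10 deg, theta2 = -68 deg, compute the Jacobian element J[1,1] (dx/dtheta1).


J[1,1] = -L1*sin(t1) - L2*sin(t1+t2)
= -2.7*sin(10) - 3.0*sin(-58)
= 2.0753


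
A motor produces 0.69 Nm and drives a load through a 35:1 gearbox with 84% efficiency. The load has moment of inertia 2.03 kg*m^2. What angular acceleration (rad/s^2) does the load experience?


tau_out = tau_motor * N * eta
= 0.69 * 35 * 0.84 = 20.286 Nm
alpha = tau_out / I = 20.286 / 2.03
= 9.9931 rad/s^2


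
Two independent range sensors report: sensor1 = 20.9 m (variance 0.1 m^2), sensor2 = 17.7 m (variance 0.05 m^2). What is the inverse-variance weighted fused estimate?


w1 = (1/var1) / (1/var1 + 1/var2)
   = 10.0 / (10.0 + 20.0) = 0.3333
w2 = 1 - w1 = 0.6667
fused = w1*s1 + w2*s2 = 6.9667 + 11.8
= 18.7667 m


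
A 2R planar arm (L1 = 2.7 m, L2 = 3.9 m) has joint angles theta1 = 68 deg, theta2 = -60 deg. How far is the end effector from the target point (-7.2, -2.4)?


End effector via forward kinematics:
x = L1*cos(t1) + L2*cos(t1+t2) = 4.8735
y = L1*sin(t1) + L2*sin(t1+t2) = 3.0462
Distance to target:
d = sqrt((-7.2 - 4.8735)^2 + (-2.4 - 3.0462)^2)
= sqrt(145.769 + 29.6608)
= 13.245 m


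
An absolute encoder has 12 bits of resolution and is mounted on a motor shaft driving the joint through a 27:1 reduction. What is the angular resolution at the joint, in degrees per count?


counts = 2^12 = 4096
effective counts at joint = 4096 * 27 = 110592
resolution = 360 / 110592
= 0.0033 deg/count


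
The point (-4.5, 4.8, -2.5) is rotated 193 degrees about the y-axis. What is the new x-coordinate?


Rotation about y-axis: x' = x*cos(theta) + z*sin(theta)
= -4.5 * -0.9744 + -2.5 * -0.225
= 4.947


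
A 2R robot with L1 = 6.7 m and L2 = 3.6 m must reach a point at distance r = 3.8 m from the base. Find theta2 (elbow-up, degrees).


cos(theta2) = (r^2 - L1^2 - L2^2) / (2*L1*L2)
cos(theta2) = (14.44 - 44.89 - 12.96) / 48.24
cos(theta2) = -0.899876
theta2 = 154.1417 degrees


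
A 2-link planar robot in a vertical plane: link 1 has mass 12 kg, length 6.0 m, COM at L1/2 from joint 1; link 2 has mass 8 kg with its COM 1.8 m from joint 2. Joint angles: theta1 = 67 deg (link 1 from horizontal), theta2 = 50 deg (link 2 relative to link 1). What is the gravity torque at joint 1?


Horizontal distance from joint 1 to link-1 COM:
  x_c1 = (L1/2)*cos(t1) = 3.0 * 0.3907 = 1.1722 m
Horizontal distance from joint 1 to link-2 COM:
  x_c2 = L1*cos(t1) + Lc2*cos(t1+t2)
       = 6.0*0.3907 + 1.8*-0.454 = 1.5272 m
tau1 = m1*g*x_c1 + m2*g*x_c2
     = 12*9.81*1.1722 + 8*9.81*1.5272
     = 137.9906 + 119.855
     = 257.8456 Nm


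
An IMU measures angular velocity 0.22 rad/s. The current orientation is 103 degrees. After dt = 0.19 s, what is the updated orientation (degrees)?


delta_theta = w * dt = 0.22 * 0.19 = 0.0418 rad
= 2.395 deg
theta_new = 103 + 2.395 = 105.395 deg


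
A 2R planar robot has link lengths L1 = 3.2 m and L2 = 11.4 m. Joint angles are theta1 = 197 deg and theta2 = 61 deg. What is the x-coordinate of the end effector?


Convert angles to radians: theta1 = 3.4383, theta2 = 1.0647
x = L1*cos(theta1) + L2*cos(theta1+theta2)
x = -3.0602 + -2.3702
x = -5.4304


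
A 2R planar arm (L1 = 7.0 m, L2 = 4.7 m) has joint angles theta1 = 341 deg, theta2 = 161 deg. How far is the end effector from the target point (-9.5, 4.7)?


End effector via forward kinematics:
x = L1*cos(t1) + L2*cos(t1+t2) = 2.915
y = L1*sin(t1) + L2*sin(t1+t2) = 0.6146
Distance to target:
d = sqrt((-9.5 - 2.915)^2 + (4.7 - 0.6146)^2)
= sqrt(154.1317 + 16.6902)
= 13.0699 m


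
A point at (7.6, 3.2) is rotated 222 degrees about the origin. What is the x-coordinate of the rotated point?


x' = x*cos(theta) - y*sin(theta)
cos(222 deg) = -0.7431, sin(222 deg) = -0.6691
x' = 7.6 * -0.7431 - 3.2 * -0.6691
= -5.6479 - -2.1412
= -3.5067


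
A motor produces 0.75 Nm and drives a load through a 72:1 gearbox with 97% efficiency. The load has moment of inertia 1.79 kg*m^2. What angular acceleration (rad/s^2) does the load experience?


tau_out = tau_motor * N * eta
= 0.75 * 72 * 0.97 = 52.38 Nm
alpha = tau_out / I = 52.38 / 1.79
= 29.2626 rad/s^2


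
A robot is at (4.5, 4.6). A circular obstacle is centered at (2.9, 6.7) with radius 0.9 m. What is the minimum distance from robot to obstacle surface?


center_dist = sqrt((4.5-2.9)^2 + (4.6-6.7)^2)
= sqrt(2.56 + 4.41)
= 2.6401
min_dist = center_dist - radius = 2.6401 - 0.9 = 1.7401 m


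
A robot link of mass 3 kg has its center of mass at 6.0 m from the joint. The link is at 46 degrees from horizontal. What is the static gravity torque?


tau = m*g*L*cos(angle)
= 3 * 9.81 * 6.0 * cos(46 deg)
= 3 * 9.81 * 6.0 * 0.6947
= 122.6628 Nm


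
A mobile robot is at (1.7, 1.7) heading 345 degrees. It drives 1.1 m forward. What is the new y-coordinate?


y_new = y0 + d*sin(theta)
= 1.7 + 1.1*sin(345)
= 1.7 + -0.2847
= 1.4153


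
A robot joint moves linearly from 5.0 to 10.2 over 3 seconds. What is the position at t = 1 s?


s = t/T = 1/3 = 0.3333
p(t) = p0 + (pf-p0)*s
= 5.0 + (10.2 - 5.0) * 0.3333
= 6.7333


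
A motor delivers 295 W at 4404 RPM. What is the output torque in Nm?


omega = 4404 * 2*pi/60 = 461.1858 rad/s
tau = P / omega = 295 / 461.1858
= 0.6397 Nm


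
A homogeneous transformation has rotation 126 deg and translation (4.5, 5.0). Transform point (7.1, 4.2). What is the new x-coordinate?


x' = cos(theta)*px - sin(theta)*py + tx
= -0.5878*7.1 - 0.809*4.2 + 4.5
= -3.0711


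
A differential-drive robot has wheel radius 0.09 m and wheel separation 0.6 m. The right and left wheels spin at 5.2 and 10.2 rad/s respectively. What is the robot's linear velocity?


vR = r*wR = 0.09*5.2 = 0.468 m/s
vL = r*wL = 0.09*10.2 = 0.918 m/s
v = (vR+vL)/2 = 0.693 m/s
omega = (vR-vL)/L = -0.75 rad/s
linear velocity = 0.693 m/s


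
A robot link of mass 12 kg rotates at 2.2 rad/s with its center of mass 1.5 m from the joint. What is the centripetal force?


F = m * omega^2 * r
= 12 * 2.2^2 * 1.5
= 12 * 4.84 * 1.5
= 87.12 N


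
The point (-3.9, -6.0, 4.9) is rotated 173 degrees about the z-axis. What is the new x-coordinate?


Rotation about z-axis: x' = x*cos(theta) - y*sin(theta)
= -3.9 * -0.9925 - -6.0 * 0.1219
= 4.6021


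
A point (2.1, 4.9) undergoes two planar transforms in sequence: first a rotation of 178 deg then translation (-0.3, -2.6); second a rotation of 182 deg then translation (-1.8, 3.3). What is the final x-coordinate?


After transform 1:
x1 = cos(178)*2.1 - sin(178)*4.9 + -0.3 = -2.5697
y1 = sin(178)*2.1 + cos(178)*4.9 + -2.6 = -7.4237
After transform 2:
x2 = cos(182)*-2.5697 - sin(182)*-7.4237 + -1.8
= 0.5091


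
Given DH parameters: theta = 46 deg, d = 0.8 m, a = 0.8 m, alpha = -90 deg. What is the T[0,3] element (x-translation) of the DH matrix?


T[0,3] = a * cos(theta)
= 0.8 * cos(46 deg)
= 0.8 * 0.6947
= 0.5557


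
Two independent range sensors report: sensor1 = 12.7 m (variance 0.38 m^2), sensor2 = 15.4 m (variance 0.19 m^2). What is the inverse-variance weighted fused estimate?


w1 = (1/var1) / (1/var1 + 1/var2)
   = 2.6316 / (2.6316 + 5.2632) = 0.3333
w2 = 1 - w1 = 0.6667
fused = w1*s1 + w2*s2 = 4.2333 + 10.2667
= 14.5 m


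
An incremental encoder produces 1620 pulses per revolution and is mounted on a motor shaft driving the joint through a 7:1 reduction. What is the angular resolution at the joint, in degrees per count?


counts per rev = 1620
effective counts at joint = 1620 * 7 = 11340
resolution = 360 / 11340
= 0.0317 deg/count


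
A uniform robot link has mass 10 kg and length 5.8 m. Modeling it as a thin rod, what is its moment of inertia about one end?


I = (1/3) * m * L^2
= (1/3) * 10 * 5.8^2
= 0.333333 * 10 * 33.64
= 112.1333 kg*m^2


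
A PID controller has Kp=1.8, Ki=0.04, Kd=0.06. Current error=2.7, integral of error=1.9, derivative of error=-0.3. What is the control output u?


u = Kp*e + Ki*int(e) + Kd*de/dt
= 1.8*2.7 + 0.04*1.9 + 0.06*(-0.3)
= 4.86 + 0.076 + -0.018
= 4.918


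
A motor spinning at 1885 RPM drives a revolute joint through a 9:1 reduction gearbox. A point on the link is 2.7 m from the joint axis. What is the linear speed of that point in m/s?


omega_motor = 1885 * 2*pi/60 = 197.3967 rad/s
omega_joint = omega_motor / 9 = 21.933 rad/s
v = omega_joint * r = 21.933 * 2.7
= 59.219 m/s


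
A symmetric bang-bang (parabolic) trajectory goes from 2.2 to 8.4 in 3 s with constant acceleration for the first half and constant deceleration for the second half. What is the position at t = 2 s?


Symmetric rest-to-rest: each phase covers (pf-p0)/2 in time T/2. 0.5*a*(T/2)^2 = (pf-p0)/2 => a = 4*(pf-p0)/T^2
a = 4*(8.4-2.2)/3^2 = 2.7556
t = 2 is in the deceleration phase (t > T/2).
p = pf - 0.5*a*(T-t)^2 = 8.4 - 0.5*2.7556*1^2
= 7.0222


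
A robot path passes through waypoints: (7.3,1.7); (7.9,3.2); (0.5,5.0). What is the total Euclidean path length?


Segment lengths:
  seg1 = sqrt((0.6)^2 + (1.5)^2) = 1.6155
  seg2 = sqrt((-7.4)^2 + (1.8)^2) = 7.6158
Total = 9.2313


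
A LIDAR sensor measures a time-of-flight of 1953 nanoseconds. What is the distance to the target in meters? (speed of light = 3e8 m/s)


tof = 1953 ns = 1.953e-06 s
dist = c * tof / 2
= 3e8 * 1.953e-06 / 2
= 292.95 m


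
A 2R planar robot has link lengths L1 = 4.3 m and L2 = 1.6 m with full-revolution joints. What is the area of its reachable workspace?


r_max = L1 + L2 = 5.9 m
r_min = |L1 - L2| = 2.7 m
Area = pi*(r_max^2 - r_min^2)
= pi*(34.81 - 7.29)
= pi * 27.52
= 86.4566 m^2


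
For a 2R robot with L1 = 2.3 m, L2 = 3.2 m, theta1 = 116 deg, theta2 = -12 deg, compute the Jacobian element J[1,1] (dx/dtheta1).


J[1,1] = -L1*sin(t1) - L2*sin(t1+t2)
= -2.3*sin(116) - 3.2*sin(104)
= -5.1722


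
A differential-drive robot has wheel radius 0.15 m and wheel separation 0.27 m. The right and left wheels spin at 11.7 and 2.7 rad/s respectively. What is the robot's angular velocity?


vR = r*wR = 0.15*11.7 = 1.755 m/s
vL = r*wL = 0.15*2.7 = 0.405 m/s
v = (vR+vL)/2 = 1.08 m/s
omega = (vR-vL)/L = 5.0 rad/s
angular velocity = 5.0 rad/s


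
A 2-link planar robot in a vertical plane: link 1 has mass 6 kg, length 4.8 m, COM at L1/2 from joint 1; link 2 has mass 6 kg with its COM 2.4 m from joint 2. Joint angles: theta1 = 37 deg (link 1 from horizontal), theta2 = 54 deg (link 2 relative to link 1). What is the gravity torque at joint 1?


Horizontal distance from joint 1 to link-1 COM:
  x_c1 = (L1/2)*cos(t1) = 2.4 * 0.7986 = 1.9167 m
Horizontal distance from joint 1 to link-2 COM:
  x_c2 = L1*cos(t1) + Lc2*cos(t1+t2)
       = 4.8*0.7986 + 2.4*-0.0175 = 3.7916 m
tau1 = m1*g*x_c1 + m2*g*x_c2
     = 6*9.81*1.9167 + 6*9.81*3.7916
     = 112.8184 + 223.1715
     = 335.9899 Nm


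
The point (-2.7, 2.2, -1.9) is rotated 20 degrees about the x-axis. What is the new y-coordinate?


Rotation about x-axis: y' = y*cos(theta) - z*sin(theta)
= 2.2 * 0.9397 - -1.9 * 0.342
= 2.7172


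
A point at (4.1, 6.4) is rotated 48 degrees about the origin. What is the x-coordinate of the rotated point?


x' = x*cos(theta) - y*sin(theta)
cos(48 deg) = 0.6691, sin(48 deg) = 0.7431
x' = 4.1 * 0.6691 - 6.4 * 0.7431
= 2.7434 - 4.7561
= -2.0127


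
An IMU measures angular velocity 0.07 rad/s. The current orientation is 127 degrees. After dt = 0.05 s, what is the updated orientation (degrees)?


delta_theta = w * dt = 0.07 * 0.05 = 0.0035 rad
= 0.2005 deg
theta_new = 127 + 0.2005 = 127.2005 deg


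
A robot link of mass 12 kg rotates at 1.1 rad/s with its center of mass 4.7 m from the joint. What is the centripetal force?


F = m * omega^2 * r
= 12 * 1.1^2 * 4.7
= 12 * 1.21 * 4.7
= 68.244 N


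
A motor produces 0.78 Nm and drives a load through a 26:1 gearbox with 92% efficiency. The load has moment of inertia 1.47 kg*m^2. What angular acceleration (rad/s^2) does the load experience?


tau_out = tau_motor * N * eta
= 0.78 * 26 * 0.92 = 18.6576 Nm
alpha = tau_out / I = 18.6576 / 1.47
= 12.6922 rad/s^2


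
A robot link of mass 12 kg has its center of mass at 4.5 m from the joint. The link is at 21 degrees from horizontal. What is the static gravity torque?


tau = m*g*L*cos(angle)
= 12 * 9.81 * 4.5 * cos(21 deg)
= 12 * 9.81 * 4.5 * 0.9336
= 494.5549 Nm


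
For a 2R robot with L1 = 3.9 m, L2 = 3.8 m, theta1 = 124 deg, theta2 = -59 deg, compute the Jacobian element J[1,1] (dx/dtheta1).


J[1,1] = -L1*sin(t1) - L2*sin(t1+t2)
= -3.9*sin(124) - 3.8*sin(65)
= -6.6772


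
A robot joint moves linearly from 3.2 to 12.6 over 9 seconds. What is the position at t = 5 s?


s = t/T = 5/9 = 0.5556
p(t) = p0 + (pf-p0)*s
= 3.2 + (12.6 - 3.2) * 0.5556
= 8.4222


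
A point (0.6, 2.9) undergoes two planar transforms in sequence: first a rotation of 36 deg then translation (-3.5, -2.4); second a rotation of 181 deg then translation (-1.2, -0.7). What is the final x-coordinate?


After transform 1:
x1 = cos(36)*0.6 - sin(36)*2.9 + -3.5 = -4.7192
y1 = sin(36)*0.6 + cos(36)*2.9 + -2.4 = 0.2988
After transform 2:
x2 = cos(181)*-4.7192 - sin(181)*0.2988 + -1.2
= 3.5237


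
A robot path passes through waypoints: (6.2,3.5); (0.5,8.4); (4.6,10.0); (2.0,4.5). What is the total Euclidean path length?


Segment lengths:
  seg1 = sqrt((-5.7)^2 + (4.9)^2) = 7.5166
  seg2 = sqrt((4.1)^2 + (1.6)^2) = 4.4011
  seg3 = sqrt((-2.6)^2 + (-5.5)^2) = 6.0836
Total = 18.0014


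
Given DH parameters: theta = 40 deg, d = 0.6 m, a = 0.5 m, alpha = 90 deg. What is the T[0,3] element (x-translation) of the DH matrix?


T[0,3] = a * cos(theta)
= 0.5 * cos(40 deg)
= 0.5 * 0.766
= 0.383


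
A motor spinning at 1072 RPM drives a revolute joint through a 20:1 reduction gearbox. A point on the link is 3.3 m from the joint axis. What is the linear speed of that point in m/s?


omega_motor = 1072 * 2*pi/60 = 112.2596 rad/s
omega_joint = omega_motor / 20 = 5.613 rad/s
v = omega_joint * r = 5.613 * 3.3
= 18.5228 m/s


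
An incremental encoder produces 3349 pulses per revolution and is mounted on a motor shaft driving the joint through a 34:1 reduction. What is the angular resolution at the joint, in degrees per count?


counts per rev = 3349
effective counts at joint = 3349 * 34 = 113866
resolution = 360 / 113866
= 0.0032 deg/count


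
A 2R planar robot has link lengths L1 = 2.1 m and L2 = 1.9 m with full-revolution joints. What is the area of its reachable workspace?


r_max = L1 + L2 = 4.0 m
r_min = |L1 - L2| = 0.2 m
Area = pi*(r_max^2 - r_min^2)
= pi*(16.0 - 0.04)
= pi * 15.96
= 50.1398 m^2


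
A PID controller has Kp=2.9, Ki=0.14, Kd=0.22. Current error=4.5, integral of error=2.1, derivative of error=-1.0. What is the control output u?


u = Kp*e + Ki*int(e) + Kd*de/dt
= 2.9*4.5 + 0.14*2.1 + 0.22*(-1.0)
= 13.05 + 0.294 + -0.22
= 13.124


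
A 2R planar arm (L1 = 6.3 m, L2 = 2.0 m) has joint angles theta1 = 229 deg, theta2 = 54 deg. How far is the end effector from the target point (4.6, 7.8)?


End effector via forward kinematics:
x = L1*cos(t1) + L2*cos(t1+t2) = -3.6833
y = L1*sin(t1) + L2*sin(t1+t2) = -6.7034
Distance to target:
d = sqrt((4.6 - -3.6833)^2 + (7.8 - -6.7034)^2)
= sqrt(68.6126 + 210.3489)
= 16.7021 m


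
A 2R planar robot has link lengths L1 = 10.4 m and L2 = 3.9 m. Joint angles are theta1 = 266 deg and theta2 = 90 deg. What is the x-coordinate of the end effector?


Convert angles to radians: theta1 = 4.6426, theta2 = 1.5708
x = L1*cos(theta1) + L2*cos(theta1+theta2)
x = -0.7255 + 3.8905
x = 3.165


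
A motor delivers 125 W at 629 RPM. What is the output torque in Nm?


omega = 629 * 2*pi/60 = 65.8687 rad/s
tau = P / omega = 125 / 65.8687
= 1.8977 Nm


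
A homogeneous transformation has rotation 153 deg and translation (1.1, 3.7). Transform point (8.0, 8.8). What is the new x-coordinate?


x' = cos(theta)*px - sin(theta)*py + tx
= -0.891*8.0 - 0.454*8.8 + 1.1
= -10.0232


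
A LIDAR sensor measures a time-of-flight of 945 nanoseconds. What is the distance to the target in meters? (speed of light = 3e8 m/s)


tof = 945 ns = 9.45e-07 s
dist = c * tof / 2
= 3e8 * 9.45e-07 / 2
= 141.75 m


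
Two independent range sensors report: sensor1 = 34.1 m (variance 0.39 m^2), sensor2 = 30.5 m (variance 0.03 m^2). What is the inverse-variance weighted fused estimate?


w1 = (1/var1) / (1/var1 + 1/var2)
   = 2.5641 / (2.5641 + 33.3333) = 0.0714
w2 = 1 - w1 = 0.9286
fused = w1*s1 + w2*s2 = 2.4357 + 28.3214
= 30.7571 m


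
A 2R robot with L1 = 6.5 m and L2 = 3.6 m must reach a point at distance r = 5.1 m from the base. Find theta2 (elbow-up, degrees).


cos(theta2) = (r^2 - L1^2 - L2^2) / (2*L1*L2)
cos(theta2) = (26.01 - 42.25 - 12.96) / 46.8
cos(theta2) = -0.623932
theta2 = 128.6038 degrees


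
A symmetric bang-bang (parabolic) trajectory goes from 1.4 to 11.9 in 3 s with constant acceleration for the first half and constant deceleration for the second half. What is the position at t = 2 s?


Symmetric rest-to-rest: each phase covers (pf-p0)/2 in time T/2. 0.5*a*(T/2)^2 = (pf-p0)/2 => a = 4*(pf-p0)/T^2
a = 4*(11.9-1.4)/3^2 = 4.6667
t = 2 is in the deceleration phase (t > T/2).
p = pf - 0.5*a*(T-t)^2 = 11.9 - 0.5*4.6667*1^2
= 9.5667


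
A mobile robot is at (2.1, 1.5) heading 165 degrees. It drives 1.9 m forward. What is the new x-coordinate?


x_new = x0 + d*cos(theta)
= 2.1 + 1.9*cos(165)
= 2.1 + -1.8353
= 0.2647


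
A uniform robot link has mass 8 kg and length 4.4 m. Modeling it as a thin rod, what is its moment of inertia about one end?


I = (1/3) * m * L^2
= (1/3) * 8 * 4.4^2
= 0.333333 * 8 * 19.36
= 51.6267 kg*m^2


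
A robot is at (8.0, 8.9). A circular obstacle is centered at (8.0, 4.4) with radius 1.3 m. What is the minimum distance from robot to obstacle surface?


center_dist = sqrt((8.0-8.0)^2 + (8.9-4.4)^2)
= sqrt(0.0 + 20.25)
= 4.5
min_dist = center_dist - radius = 4.5 - 1.3 = 3.2 m


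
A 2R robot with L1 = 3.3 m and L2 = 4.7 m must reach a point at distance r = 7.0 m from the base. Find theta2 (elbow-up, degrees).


cos(theta2) = (r^2 - L1^2 - L2^2) / (2*L1*L2)
cos(theta2) = (49.0 - 10.89 - 22.09) / 31.02
cos(theta2) = 0.516441
theta2 = 58.9062 degrees


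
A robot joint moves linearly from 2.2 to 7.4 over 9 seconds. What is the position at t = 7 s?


s = t/T = 7/9 = 0.7778
p(t) = p0 + (pf-p0)*s
= 2.2 + (7.4 - 2.2) * 0.7778
= 6.2444


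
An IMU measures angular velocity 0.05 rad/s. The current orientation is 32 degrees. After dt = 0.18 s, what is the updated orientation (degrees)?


delta_theta = w * dt = 0.05 * 0.18 = 0.009 rad
= 0.5157 deg
theta_new = 32 + 0.5157 = 32.5157 deg


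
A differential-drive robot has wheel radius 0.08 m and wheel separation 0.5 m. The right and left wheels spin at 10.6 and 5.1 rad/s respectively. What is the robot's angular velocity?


vR = r*wR = 0.08*10.6 = 0.848 m/s
vL = r*wL = 0.08*5.1 = 0.408 m/s
v = (vR+vL)/2 = 0.628 m/s
omega = (vR-vL)/L = 0.88 rad/s
angular velocity = 0.88 rad/s


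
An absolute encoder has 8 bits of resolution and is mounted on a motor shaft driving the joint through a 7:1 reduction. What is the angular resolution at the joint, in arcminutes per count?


counts = 2^8 = 256
effective counts at joint = 256 * 7 = 1792
resolution = 360*60 / 1792
= 12.0536 arcmin/count


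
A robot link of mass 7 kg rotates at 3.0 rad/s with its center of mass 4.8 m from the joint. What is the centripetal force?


F = m * omega^2 * r
= 7 * 3.0^2 * 4.8
= 7 * 9.0 * 4.8
= 302.4 N


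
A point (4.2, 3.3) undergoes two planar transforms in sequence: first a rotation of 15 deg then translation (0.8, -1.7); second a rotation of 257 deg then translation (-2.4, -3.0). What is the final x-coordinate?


After transform 1:
x1 = cos(15)*4.2 - sin(15)*3.3 + 0.8 = 4.0028
y1 = sin(15)*4.2 + cos(15)*3.3 + -1.7 = 2.5746
After transform 2:
x2 = cos(257)*4.0028 - sin(257)*2.5746 + -2.4
= -0.7918


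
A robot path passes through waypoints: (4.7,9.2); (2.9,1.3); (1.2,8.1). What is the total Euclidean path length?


Segment lengths:
  seg1 = sqrt((-1.8)^2 + (-7.9)^2) = 8.1025
  seg2 = sqrt((-1.7)^2 + (6.8)^2) = 7.0093
Total = 15.1117


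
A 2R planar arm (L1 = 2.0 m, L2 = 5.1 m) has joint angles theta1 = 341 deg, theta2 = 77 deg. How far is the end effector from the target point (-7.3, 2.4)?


End effector via forward kinematics:
x = L1*cos(t1) + L2*cos(t1+t2) = 4.5936
y = L1*sin(t1) + L2*sin(t1+t2) = 3.6739
Distance to target:
d = sqrt((-7.3 - 4.5936)^2 + (2.4 - 3.6739)^2)
= sqrt(141.4583 + 1.6228)
= 11.9617 m


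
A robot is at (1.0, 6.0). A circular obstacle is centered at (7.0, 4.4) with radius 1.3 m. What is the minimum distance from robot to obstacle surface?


center_dist = sqrt((1.0-7.0)^2 + (6.0-4.4)^2)
= sqrt(36.0 + 2.56)
= 6.2097
min_dist = center_dist - radius = 6.2097 - 1.3 = 4.9097 m


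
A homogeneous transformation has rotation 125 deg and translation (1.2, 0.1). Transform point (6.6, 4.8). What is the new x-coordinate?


x' = cos(theta)*px - sin(theta)*py + tx
= -0.5736*6.6 - 0.8192*4.8 + 1.2
= -6.5175


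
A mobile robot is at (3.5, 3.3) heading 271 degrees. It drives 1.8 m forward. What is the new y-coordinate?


y_new = y0 + d*sin(theta)
= 3.3 + 1.8*sin(271)
= 3.3 + -1.7997
= 1.5003


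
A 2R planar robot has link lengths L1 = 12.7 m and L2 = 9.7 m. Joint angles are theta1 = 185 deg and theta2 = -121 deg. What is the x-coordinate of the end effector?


Convert angles to radians: theta1 = 3.2289, theta2 = -2.1118
x = L1*cos(theta1) + L2*cos(theta1+theta2)
x = -12.6517 + 4.2522
x = -8.3995


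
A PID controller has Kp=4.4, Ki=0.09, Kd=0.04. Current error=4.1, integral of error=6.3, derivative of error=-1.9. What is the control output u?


u = Kp*e + Ki*int(e) + Kd*de/dt
= 4.4*4.1 + 0.09*6.3 + 0.04*(-1.9)
= 18.04 + 0.567 + -0.076
= 18.531


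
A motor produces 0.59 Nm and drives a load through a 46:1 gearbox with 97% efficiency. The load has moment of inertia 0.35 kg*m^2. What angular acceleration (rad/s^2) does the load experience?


tau_out = tau_motor * N * eta
= 0.59 * 46 * 0.97 = 26.3258 Nm
alpha = tau_out / I = 26.3258 / 0.35
= 75.2166 rad/s^2


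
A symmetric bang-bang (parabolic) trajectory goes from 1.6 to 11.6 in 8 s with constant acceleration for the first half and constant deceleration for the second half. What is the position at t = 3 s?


Symmetric rest-to-rest: each phase covers (pf-p0)/2 in time T/2. 0.5*a*(T/2)^2 = (pf-p0)/2 => a = 4*(pf-p0)/T^2
a = 4*(11.6-1.6)/8^2 = 0.625
t = 3 is in the acceleration phase (t <= T/2).
p = p0 + 0.5*a*t^2 = 1.6 + 0.5*0.625*3^2
= 4.4125


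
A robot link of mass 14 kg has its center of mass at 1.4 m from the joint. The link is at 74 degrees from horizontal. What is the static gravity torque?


tau = m*g*L*cos(angle)
= 14 * 9.81 * 1.4 * cos(74 deg)
= 14 * 9.81 * 1.4 * 0.2756
= 52.9984 Nm


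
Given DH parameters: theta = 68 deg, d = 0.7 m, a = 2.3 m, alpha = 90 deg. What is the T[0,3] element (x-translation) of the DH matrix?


T[0,3] = a * cos(theta)
= 2.3 * cos(68 deg)
= 2.3 * 0.3746
= 0.8616


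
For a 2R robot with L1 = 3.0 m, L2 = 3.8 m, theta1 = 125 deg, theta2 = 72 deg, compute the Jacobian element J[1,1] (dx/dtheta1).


J[1,1] = -L1*sin(t1) - L2*sin(t1+t2)
= -3.0*sin(125) - 3.8*sin(197)
= -1.3464


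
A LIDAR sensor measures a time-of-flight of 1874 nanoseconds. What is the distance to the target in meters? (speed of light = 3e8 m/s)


tof = 1874 ns = 1.874e-06 s
dist = c * tof / 2
= 3e8 * 1.874e-06 / 2
= 281.1 m


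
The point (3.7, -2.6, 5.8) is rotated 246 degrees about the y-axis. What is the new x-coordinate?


Rotation about y-axis: x' = x*cos(theta) + z*sin(theta)
= 3.7 * -0.4067 + 5.8 * -0.9135
= -6.8035


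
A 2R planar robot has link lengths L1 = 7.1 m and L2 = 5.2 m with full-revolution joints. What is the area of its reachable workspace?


r_max = L1 + L2 = 12.3 m
r_min = |L1 - L2| = 1.9 m
Area = pi*(r_max^2 - r_min^2)
= pi*(151.29 - 3.61)
= pi * 147.68
= 463.9504 m^2


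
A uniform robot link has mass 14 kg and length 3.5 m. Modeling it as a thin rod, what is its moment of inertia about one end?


I = (1/3) * m * L^2
= (1/3) * 14 * 3.5^2
= 0.333333 * 14 * 12.25
= 57.1667 kg*m^2


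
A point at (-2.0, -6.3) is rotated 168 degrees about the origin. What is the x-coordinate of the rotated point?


x' = x*cos(theta) - y*sin(theta)
cos(168 deg) = -0.9781, sin(168 deg) = 0.2079
x' = -2.0 * -0.9781 - -6.3 * 0.2079
= 1.9563 - -1.3098
= 3.2661
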